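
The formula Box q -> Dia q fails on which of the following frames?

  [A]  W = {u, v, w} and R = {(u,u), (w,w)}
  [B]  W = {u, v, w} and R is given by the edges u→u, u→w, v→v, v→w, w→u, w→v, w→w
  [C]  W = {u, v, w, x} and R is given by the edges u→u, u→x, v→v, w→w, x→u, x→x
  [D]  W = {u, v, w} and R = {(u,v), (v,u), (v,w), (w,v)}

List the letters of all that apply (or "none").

The schema Box q -> Dia q is axiom D; it is valid on a frame iff R is serial.
(A) R is not serial (v has no R-successor), so the schema fails here.
(B) R is serial (every world has an R-successor), so the schema is valid here.
(C) R is serial (every world has an R-successor), so the schema is valid here.
(D) R is serial (every world has an R-successor), so the schema is valid here.

A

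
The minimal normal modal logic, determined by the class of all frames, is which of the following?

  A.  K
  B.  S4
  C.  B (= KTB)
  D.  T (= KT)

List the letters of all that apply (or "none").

A

(A) K is determined by exactly this class.
(B) S4 is determined by the class of reflexive and transitive frames.
(C) B (= KTB) is determined by the class of reflexive and symmetric frames.
(D) T (= KT) is determined by the class of reflexive frames.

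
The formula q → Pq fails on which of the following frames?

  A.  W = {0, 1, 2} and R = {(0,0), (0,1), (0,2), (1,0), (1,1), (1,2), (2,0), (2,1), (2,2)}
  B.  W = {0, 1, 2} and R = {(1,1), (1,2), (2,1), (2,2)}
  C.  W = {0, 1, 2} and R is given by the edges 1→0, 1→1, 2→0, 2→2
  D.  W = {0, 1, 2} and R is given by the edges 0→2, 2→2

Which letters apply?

B, C, D

The schema q → Pq is the dual of axiom T; it is valid on a frame iff R is reflexive.
(A) R is reflexive (each world relates to itself), so the schema is valid here.
(B) R is not reflexive (not 0 R 0), so the schema fails here.
(C) R is not reflexive (not 0 R 0), so the schema fails here.
(D) R is not reflexive (not 0 R 0), so the schema fails here.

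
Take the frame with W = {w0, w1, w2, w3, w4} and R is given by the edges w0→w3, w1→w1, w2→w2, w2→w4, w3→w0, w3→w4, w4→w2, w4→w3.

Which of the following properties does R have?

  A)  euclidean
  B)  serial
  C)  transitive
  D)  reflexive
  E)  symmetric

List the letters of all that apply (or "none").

B, E

(A) not euclidean: w3 R w0 and w3 R w4 but not w0 R w4.
(B) serial: every world has an R-successor.
(C) not transitive: w0 R w3 and w3 R w0 but not w0 R w0.
(D) not reflexive: not w0 R w0.
(E) symmetric: every R-edge is matched by its reverse.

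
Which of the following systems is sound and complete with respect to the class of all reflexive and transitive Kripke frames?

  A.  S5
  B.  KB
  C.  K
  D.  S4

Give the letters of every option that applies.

D

(A) S5 is determined by the class of reflexive, symmetric, and transitive frames.
(B) KB is determined by the class of symmetric frames.
(C) K is determined by the class of arbitrary frames.
(D) S4 is determined by exactly this class.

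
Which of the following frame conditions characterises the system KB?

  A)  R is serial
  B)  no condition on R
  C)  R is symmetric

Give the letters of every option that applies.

C

(A) this class determines D, not KB.
(B) this class determines K, not KB.
(C) KB is sound and complete for exactly this class.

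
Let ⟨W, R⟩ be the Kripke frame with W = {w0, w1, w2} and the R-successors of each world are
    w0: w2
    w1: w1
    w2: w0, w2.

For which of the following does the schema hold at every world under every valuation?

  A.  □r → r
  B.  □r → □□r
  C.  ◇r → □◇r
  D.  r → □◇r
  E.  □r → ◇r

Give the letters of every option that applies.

D, E

R is not reflexive: not w0 R w0.
R is symmetric: every R-edge is matched by its reverse.
R is not transitive: w0 R w2 and w2 R w0 but not w0 R w0.
R is not euclidean: w2 R w0 and w2 R w0 but not w0 R w0.
R is serial: every world has an R-successor.
(A) □r → r is axiom T; it is valid on a frame exactly when R is reflexive. R is not reflexive, so not valid.
(B) □r → □□r (axiom 4) characterises the transitive frames. R is not transitive — not valid.
(C) ◇r → □◇r is axiom 5; it is valid on a frame exactly when R is euclidean. R is not euclidean, so not valid.
(D) r → □◇r is axiom B; it is valid on a frame exactly when R is symmetric. R is symmetric, so valid.
(E) □r → ◇r (axiom D) characterises the serial frames. R is serial — valid.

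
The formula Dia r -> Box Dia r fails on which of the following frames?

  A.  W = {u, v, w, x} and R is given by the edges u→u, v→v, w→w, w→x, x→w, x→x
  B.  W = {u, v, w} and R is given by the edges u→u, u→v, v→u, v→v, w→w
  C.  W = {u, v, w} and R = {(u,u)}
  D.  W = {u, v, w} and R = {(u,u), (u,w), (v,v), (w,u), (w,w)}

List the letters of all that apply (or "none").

The schema Dia r -> Box Dia r is axiom 5; it is valid on a frame iff R is euclidean.
(A) R is euclidean (any two R-successors of the same world are R-related), so the schema is valid here.
(B) R is euclidean (any two R-successors of the same world are R-related), so the schema is valid here.
(C) R is euclidean (any two R-successors of the same world are R-related), so the schema is valid here.
(D) R is euclidean (any two R-successors of the same world are R-related), so the schema is valid here.

none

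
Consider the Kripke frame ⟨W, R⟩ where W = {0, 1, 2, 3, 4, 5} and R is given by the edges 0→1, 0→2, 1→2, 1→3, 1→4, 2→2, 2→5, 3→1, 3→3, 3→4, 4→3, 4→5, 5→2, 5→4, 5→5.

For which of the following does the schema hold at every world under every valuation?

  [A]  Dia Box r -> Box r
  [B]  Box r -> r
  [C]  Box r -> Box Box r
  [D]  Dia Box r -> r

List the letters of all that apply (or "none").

R is not reflexive: not 0 R 0.
R is not symmetric: 0 R 1 but not 1 R 0.
R is not transitive: 0 R 1 and 1 R 3 but not 0 R 3.
R is not euclidean: 0 R 2 and 0 R 1 but not 2 R 1.
(A) the dual of axiom 5: valid iff R is euclidean. R is not euclidean — not valid.
(B) axiom T: valid iff R is reflexive. R is not reflexive — not valid.
(C) Box r -> Box Box r is axiom 4, which corresponds to transitivity. R is not transitive — not valid.
(D) Dia Box r -> r is the dual of axiom B, which corresponds to symmetry. R is not symmetric — not valid.

none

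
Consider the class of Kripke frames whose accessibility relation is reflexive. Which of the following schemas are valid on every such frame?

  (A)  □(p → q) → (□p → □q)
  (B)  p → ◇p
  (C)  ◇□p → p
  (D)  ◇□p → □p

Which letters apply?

A, B

A reflexive relation is serial.
(A) this is just K, valid on every normal frame.
(B) p → ◇p is the dual of axiom T; it is valid on a frame exactly when R is reflexive. Every such R is reflexive, so valid.
(C) ◇□p → p is the dual of axiom B, which corresponds to symmetry. Such an R need not be symmetric — not valid.
(D) ◇□p → □p is the dual of axiom 5, which corresponds to the euclidean property. Such an R need not be euclidean — not valid.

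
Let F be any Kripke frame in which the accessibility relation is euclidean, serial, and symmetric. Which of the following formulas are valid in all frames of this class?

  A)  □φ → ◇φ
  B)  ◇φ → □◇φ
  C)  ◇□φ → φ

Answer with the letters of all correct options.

Serial, symmetric and euclidean together give transitive (from symmetry + euclidean) and then reflexive; the relation is an equivalence.
(A) □φ → ◇φ is axiom D; it is valid on a frame exactly when R is serial. Every such R is serial, so valid.
(B) ◇φ → □◇φ is axiom 5, which corresponds to the euclidean property. Every such R is euclidean — valid.
(C) the dual of axiom B: valid iff R is symmetric. Every such R is symmetric — valid.

A, B, C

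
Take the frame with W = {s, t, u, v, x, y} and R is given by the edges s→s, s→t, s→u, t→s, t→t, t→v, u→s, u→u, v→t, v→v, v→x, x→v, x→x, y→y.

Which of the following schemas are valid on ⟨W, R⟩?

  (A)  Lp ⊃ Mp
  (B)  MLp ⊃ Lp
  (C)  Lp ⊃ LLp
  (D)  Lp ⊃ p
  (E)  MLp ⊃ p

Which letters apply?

R is reflexive: each world relates to itself.
R is symmetric: every R-edge is matched by its reverse.
R is not transitive: s R t and t R v but not s R v.
R is not euclidean: s R t and s R u but not t R u.
R is serial: every world has an R-successor.
(A) Lp ⊃ Mp is axiom D; it is valid on a frame exactly when R is serial. R is serial, so valid.
(B) the dual of axiom 5: valid iff R is euclidean. R is not euclidean — not valid.
(C) Lp ⊃ LLp (axiom 4) characterises the transitive frames. R is not transitive — not valid.
(D) Lp ⊃ p (axiom T) characterises the reflexive frames. R is reflexive — valid.
(E) MLp ⊃ p (the dual of axiom B) characterises the symmetric frames. R is symmetric — valid.

A, D, E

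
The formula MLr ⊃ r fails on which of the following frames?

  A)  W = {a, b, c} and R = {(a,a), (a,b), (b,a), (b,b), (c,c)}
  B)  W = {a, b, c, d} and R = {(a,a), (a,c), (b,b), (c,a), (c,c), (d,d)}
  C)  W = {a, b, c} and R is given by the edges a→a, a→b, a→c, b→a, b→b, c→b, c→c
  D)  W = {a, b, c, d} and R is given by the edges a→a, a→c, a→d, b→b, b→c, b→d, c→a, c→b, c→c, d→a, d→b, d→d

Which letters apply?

The schema MLr ⊃ r is the dual of axiom B; it is valid on a frame iff R is symmetric.
(A) R is symmetric (every R-edge is matched by its reverse), so the schema is valid here.
(B) R is symmetric (every R-edge is matched by its reverse), so the schema is valid here.
(C) R is not symmetric (a R c but not c R a), so the schema fails here.
(D) R is symmetric (every R-edge is matched by its reverse), so the schema is valid here.

C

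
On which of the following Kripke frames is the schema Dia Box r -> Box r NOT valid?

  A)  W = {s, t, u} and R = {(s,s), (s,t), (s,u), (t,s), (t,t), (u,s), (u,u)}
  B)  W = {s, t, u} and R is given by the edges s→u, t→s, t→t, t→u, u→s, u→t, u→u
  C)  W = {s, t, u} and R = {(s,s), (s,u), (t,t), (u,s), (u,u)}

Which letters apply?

The schema Dia Box r -> Box r is the dual of axiom 5; it is valid on a frame iff R is euclidean.
(A) R is not euclidean (s R t and s R u but not t R u), so the schema fails here.
(B) R is not euclidean (t R s and t R t but not s R t), so the schema fails here.
(C) R is euclidean (any two R-successors of the same world are R-related), so the schema is valid here.

A, B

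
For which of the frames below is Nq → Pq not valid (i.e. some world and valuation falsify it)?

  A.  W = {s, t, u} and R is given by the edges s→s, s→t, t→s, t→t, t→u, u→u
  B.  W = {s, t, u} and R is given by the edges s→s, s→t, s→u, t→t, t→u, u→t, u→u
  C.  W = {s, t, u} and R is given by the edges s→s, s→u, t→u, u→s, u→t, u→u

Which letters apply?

none

The schema Nq → Pq is axiom D; it is valid on a frame iff R is serial.
(A) R is serial (every world has an R-successor), so the schema is valid here.
(B) R is serial (every world has an R-successor), so the schema is valid here.
(C) R is serial (every world has an R-successor), so the schema is valid here.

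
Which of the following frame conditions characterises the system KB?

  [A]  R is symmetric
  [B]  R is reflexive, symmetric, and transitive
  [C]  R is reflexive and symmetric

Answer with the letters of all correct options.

A

(A) KB is sound and complete for exactly this class.
(B) this class determines S5, not KB.
(C) this class determines B (= KTB), not KB.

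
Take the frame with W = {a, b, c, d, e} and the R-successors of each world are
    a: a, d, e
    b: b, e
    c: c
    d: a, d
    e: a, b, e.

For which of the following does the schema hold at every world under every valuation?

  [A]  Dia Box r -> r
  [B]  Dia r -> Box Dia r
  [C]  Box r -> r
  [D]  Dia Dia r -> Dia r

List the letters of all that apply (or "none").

A, C

R is reflexive: each world relates to itself.
R is symmetric: every R-edge is matched by its reverse.
R is not transitive: a R e and e R b but not a R b.
R is not euclidean: a R d and a R e but not d R e.
(A) Dia Box r -> r is the dual of axiom B, which corresponds to symmetry. R is symmetric — valid.
(B) Dia r -> Box Dia r is axiom 5, which corresponds to the euclidean property. R is not euclidean — not valid.
(C) Box r -> r is axiom T, which corresponds to reflexivity. R is reflexive — valid.
(D) Dia Dia r -> Dia r (the dual of axiom 4) characterises the transitive frames. R is not transitive — not valid.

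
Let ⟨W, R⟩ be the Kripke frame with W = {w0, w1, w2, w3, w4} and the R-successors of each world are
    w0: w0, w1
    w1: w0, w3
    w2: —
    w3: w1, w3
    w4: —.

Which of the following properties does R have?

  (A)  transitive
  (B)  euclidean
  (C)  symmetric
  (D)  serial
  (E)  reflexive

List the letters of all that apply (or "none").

C

(A) not transitive: w0 R w1 and w1 R w3 but not w0 R w3.
(B) not euclidean: w1 R w0 and w1 R w3 but not w0 R w3.
(C) symmetric: every R-edge is matched by its reverse.
(D) not serial: w2 has no R-successor.
(E) not reflexive: not w1 R w1.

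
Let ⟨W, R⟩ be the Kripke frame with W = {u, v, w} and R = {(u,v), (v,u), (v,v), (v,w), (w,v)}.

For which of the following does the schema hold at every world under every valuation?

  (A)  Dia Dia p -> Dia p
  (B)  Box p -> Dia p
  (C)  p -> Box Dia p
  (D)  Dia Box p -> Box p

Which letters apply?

R is symmetric: every R-edge is matched by its reverse.
R is not transitive: u R v and v R u but not u R u.
R is not euclidean: v R u and v R w but not u R w.
R is serial: every world has an R-successor.
(A) Dia Dia p -> Dia p (the dual of axiom 4) characterises the transitive frames. R is not transitive — not valid.
(B) Box p -> Dia p is axiom D, which corresponds to seriality. R is serial — valid.
(C) p -> Box Dia p is axiom B, which corresponds to symmetry. R is symmetric — valid.
(D) Dia Box p -> Box p is the dual of axiom 5, which corresponds to the euclidean property. R is not euclidean — not valid.

B, C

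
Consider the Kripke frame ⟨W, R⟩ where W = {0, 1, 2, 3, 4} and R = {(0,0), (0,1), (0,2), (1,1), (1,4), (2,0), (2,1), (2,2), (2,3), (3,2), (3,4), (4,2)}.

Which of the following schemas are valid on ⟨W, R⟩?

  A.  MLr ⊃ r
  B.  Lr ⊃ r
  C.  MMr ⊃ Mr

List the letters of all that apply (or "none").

none

R is not reflexive: not 3 R 3.
R is not symmetric: 0 R 1 but not 1 R 0.
R is not transitive: 0 R 1 and 1 R 4 but not 0 R 4.
(A) the dual of axiom B: valid iff R is symmetric. R is not symmetric — not valid.
(B) Lr ⊃ r is axiom T; it is valid on a frame exactly when R is reflexive. R is not reflexive, so not valid.
(C) MMr ⊃ Mr is the dual of axiom 4; it is valid on a frame exactly when R is transitive. R is not transitive, so not valid.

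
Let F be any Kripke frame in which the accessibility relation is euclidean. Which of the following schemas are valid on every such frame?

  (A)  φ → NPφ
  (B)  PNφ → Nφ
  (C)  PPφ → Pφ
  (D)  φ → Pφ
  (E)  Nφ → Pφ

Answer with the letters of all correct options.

(A) φ → NPφ is axiom B; it is valid on a frame exactly when R is symmetric. Such an R need not be symmetric, so not valid.
(B) PNφ → Nφ is the dual of axiom 5; it is valid on a frame exactly when R is euclidean. Every such R is euclidean, so valid.
(C) PPφ → Pφ is the dual of axiom 4, which corresponds to transitivity. Such an R need not be transitive — not valid.
(D) φ → Pφ (the dual of axiom T) characterises the reflexive frames. Such an R need not be reflexive — not valid.
(E) axiom D: valid iff R is serial. Such an R need not be serial — not valid.

B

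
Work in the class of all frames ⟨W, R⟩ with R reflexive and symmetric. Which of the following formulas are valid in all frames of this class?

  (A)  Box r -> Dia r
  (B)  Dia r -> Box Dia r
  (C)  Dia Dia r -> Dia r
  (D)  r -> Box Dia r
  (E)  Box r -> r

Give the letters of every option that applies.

Reflexive relations are serial.
(A) Box r -> Dia r is axiom D, which corresponds to seriality. Every such R is serial — valid.
(B) Dia r -> Box Dia r is axiom 5, which corresponds to the euclidean property. Such an R need not be euclidean — not valid.
(C) Dia Dia r -> Dia r is the dual of axiom 4; it is valid on a frame exactly when R is transitive. Such an R need not be transitive, so not valid.
(D) r -> Box Dia r is axiom B; it is valid on a frame exactly when R is symmetric. Every such R is symmetric, so valid.
(E) axiom T: valid iff R is reflexive. Every such R is reflexive — valid.

A, D, E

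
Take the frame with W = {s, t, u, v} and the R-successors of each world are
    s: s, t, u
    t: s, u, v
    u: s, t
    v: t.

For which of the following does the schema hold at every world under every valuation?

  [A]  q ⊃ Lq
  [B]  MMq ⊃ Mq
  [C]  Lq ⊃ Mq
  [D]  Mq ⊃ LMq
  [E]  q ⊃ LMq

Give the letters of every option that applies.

R is symmetric: every R-edge is matched by its reverse.
R is not transitive: s R t and t R v but not s R v.
R is not euclidean: t R s and t R v but not s R v.
R is serial: every world has an R-successor.
R is not a subset of the identity: s R t with s ≠ t.
(A) q ⊃ Lq is equivalent to ◇p→p; it holds exactly when R ⊆ identity. Here R ⊄ identity — not valid.
(B) MMq ⊃ Mq (the dual of axiom 4) characterises the transitive frames. R is not transitive — not valid.
(C) Lq ⊃ Mq is axiom D; it is valid on a frame exactly when R is serial. R is serial, so valid.
(D) axiom 5: valid iff R is euclidean. R is not euclidean — not valid.
(E) q ⊃ LMq is axiom B; it is valid on a frame exactly when R is symmetric. R is symmetric, so valid.

C, E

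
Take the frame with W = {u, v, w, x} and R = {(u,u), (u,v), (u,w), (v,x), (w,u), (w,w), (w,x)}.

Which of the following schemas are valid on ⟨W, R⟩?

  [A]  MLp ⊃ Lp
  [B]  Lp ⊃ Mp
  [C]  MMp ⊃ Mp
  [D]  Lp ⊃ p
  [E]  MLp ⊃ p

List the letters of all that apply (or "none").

R is not reflexive: not v R v.
R is not symmetric: u R v but not v R u.
R is not transitive: u R v and v R x but not u R x.
R is not euclidean: u R v and u R u but not v R u.
R is not serial: x has no R-successor.
(A) MLp ⊃ Lp (the dual of axiom 5) characterises the euclidean frames. R is not euclidean — not valid.
(B) axiom D: valid iff R is serial. R is not serial — not valid.
(C) MMp ⊃ Mp is the dual of axiom 4; it is valid on a frame exactly when R is transitive. R is not transitive, so not valid.
(D) Lp ⊃ p is axiom T, which corresponds to reflexivity. R is not reflexive — not valid.
(E) MLp ⊃ p is the dual of axiom B; it is valid on a frame exactly when R is symmetric. R is not symmetric, so not valid.

none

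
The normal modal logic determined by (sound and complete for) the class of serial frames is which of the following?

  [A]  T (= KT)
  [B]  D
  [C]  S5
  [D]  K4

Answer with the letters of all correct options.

B

(A) T (= KT) is determined by the class of reflexive frames.
(B) D is determined by exactly this class.
(C) S5 is determined by the class of reflexive, symmetric, and transitive frames.
(D) K4 is determined by the class of transitive frames.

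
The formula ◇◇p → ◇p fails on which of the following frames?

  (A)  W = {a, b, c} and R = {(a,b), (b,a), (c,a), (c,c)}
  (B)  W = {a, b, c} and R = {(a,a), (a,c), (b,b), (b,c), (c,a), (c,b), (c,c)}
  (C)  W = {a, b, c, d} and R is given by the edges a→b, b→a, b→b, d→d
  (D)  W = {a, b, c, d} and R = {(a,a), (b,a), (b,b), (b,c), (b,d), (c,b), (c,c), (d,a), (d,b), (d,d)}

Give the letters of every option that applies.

The schema ◇◇p → ◇p is the dual of axiom 4; it is valid on a frame iff R is transitive.
(A) R is not transitive (a R b and b R a but not a R a), so the schema fails here.
(B) R is not transitive (a R c and c R b but not a R b), so the schema fails here.
(C) R is not transitive (a R b and b R a but not a R a), so the schema fails here.
(D) R is not transitive (c R b and b R a but not c R a), so the schema fails here.

A, B, C, D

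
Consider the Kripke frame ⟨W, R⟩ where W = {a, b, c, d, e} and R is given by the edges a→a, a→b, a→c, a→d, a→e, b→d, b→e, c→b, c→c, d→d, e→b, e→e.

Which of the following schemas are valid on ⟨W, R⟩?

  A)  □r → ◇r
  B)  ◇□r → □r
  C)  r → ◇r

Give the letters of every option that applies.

R is not reflexive: not b R b.
R is not euclidean: a R b and a R a but not b R a.
R is serial: every world has an R-successor.
(A) □r → ◇r is axiom D; it is valid on a frame exactly when R is serial. R is serial, so valid.
(B) ◇□r → □r is the dual of axiom 5, which corresponds to the euclidean property. R is not euclidean — not valid.
(C) r → ◇r is the dual of axiom T, which corresponds to reflexivity. R is not reflexive — not valid.

A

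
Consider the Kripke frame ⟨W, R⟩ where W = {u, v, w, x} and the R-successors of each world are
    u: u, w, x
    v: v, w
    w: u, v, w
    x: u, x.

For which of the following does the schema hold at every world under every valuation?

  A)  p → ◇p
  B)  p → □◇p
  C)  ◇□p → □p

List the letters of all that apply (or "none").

A, B

R is reflexive: each world relates to itself.
R is symmetric: every R-edge is matched by its reverse.
R is not euclidean: u R w and u R x but not w R x.
(A) p → ◇p (the dual of axiom T) characterises the reflexive frames. R is reflexive — valid.
(B) p → □◇p is axiom B, which corresponds to symmetry. R is symmetric — valid.
(C) ◇□p → □p is the dual of axiom 5, which corresponds to the euclidean property. R is not euclidean — not valid.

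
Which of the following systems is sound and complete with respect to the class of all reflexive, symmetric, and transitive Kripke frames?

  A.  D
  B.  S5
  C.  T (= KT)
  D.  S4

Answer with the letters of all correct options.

B

(A) D is determined by the class of serial frames.
(B) S5 is determined by exactly this class.
(C) T (= KT) is determined by the class of reflexive frames.
(D) S4 is determined by the class of reflexive and transitive frames.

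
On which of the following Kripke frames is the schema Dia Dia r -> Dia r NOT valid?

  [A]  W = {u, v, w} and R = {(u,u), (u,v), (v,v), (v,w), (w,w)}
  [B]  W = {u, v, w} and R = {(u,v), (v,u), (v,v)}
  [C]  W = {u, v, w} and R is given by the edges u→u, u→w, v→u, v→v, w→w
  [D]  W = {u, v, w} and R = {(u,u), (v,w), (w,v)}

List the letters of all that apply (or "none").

The schema Dia Dia r -> Dia r is the dual of axiom 4; it is valid on a frame iff R is transitive.
(A) R is not transitive (u R v and v R w but not u R w), so the schema fails here.
(B) R is not transitive (u R v and v R u but not u R u), so the schema fails here.
(C) R is not transitive (v R u and u R w but not v R w), so the schema fails here.
(D) R is not transitive (v R w and w R v but not v R v), so the schema fails here.

A, B, C, D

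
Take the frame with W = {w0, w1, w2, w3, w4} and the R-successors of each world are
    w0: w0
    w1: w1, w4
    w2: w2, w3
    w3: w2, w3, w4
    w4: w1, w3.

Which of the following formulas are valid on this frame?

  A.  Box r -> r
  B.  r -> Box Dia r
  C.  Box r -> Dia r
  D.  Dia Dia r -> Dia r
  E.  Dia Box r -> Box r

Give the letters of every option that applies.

R is not reflexive: not w4 R w4.
R is symmetric: every R-edge is matched by its reverse.
R is not transitive: w1 R w4 and w4 R w3 but not w1 R w3.
R is not euclidean: w3 R w2 and w3 R w4 but not w2 R w4.
R is serial: every world has an R-successor.
(A) axiom T: valid iff R is reflexive. R is not reflexive — not valid.
(B) r -> Box Dia r (axiom B) characterises the symmetric frames. R is symmetric — valid.
(C) Box r -> Dia r (axiom D) characterises the serial frames. R is serial — valid.
(D) Dia Dia r -> Dia r is the dual of axiom 4, which corresponds to transitivity. R is not transitive — not valid.
(E) Dia Box r -> Box r is the dual of axiom 5, which corresponds to the euclidean property. R is not euclidean — not valid.

B, C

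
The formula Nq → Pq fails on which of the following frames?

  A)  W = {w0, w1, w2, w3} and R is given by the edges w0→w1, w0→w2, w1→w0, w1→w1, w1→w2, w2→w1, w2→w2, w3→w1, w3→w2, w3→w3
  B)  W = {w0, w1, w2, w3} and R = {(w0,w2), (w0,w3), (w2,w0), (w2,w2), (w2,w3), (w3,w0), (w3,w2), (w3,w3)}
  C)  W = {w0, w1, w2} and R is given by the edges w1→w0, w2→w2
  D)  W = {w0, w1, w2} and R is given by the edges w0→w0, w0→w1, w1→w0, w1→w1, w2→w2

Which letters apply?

The schema Nq → Pq is axiom D; it is valid on a frame iff R is serial.
(A) R is serial (every world has an R-successor), so the schema is valid here.
(B) R is not serial (w1 has no R-successor), so the schema fails here.
(C) R is not serial (w0 has no R-successor), so the schema fails here.
(D) R is serial (every world has an R-successor), so the schema is valid here.

B, C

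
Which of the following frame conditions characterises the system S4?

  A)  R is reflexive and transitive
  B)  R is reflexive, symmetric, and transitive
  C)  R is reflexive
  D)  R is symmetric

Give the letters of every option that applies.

(A) S4 is sound and complete for exactly this class.
(B) this class determines S5, not S4.
(C) this class determines T (= KT), not S4.
(D) this class determines KB, not S4.

A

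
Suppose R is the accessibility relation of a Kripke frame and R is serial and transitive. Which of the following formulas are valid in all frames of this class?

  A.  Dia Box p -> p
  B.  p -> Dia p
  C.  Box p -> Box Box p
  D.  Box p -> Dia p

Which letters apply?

C, D

(A) the dual of axiom B: valid iff R is symmetric. Such an R need not be symmetric — not valid.
(B) p -> Dia p is the dual of axiom T, which corresponds to reflexivity. Such an R need not be reflexive — not valid.
(C) axiom 4: valid iff R is transitive. Every such R is transitive — valid.
(D) Box p -> Dia p is axiom D; it is valid on a frame exactly when R is serial. Every such R is serial, so valid.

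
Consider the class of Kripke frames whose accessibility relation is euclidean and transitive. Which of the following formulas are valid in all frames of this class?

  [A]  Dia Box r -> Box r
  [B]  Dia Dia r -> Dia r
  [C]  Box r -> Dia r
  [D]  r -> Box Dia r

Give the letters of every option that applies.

A, B

(A) Dia Box r -> Box r is the dual of axiom 5; it is valid on a frame exactly when R is euclidean. Every such R is euclidean, so valid.
(B) the dual of axiom 4: valid iff R is transitive. Every such R is transitive — valid.
(C) axiom D: valid iff R is serial. Such an R need not be serial — not valid.
(D) r -> Box Dia r is axiom B; it is valid on a frame exactly when R is symmetric. Such an R need not be symmetric, so not valid.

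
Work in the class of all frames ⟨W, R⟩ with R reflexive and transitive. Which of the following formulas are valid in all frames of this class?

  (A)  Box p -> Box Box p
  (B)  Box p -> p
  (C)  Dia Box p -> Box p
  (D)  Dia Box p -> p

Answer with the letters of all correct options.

A, B

Reflexive relations are serial.
(A) Box p -> Box Box p is axiom 4; it is valid on a frame exactly when R is transitive. Every such R is transitive, so valid.
(B) Box p -> p is axiom T, which corresponds to reflexivity. Every such R is reflexive — valid.
(C) the dual of axiom 5: valid iff R is euclidean. Such an R need not be euclidean — not valid.
(D) Dia Box p -> p (the dual of axiom B) characterises the symmetric frames. Such an R need not be symmetric — not valid.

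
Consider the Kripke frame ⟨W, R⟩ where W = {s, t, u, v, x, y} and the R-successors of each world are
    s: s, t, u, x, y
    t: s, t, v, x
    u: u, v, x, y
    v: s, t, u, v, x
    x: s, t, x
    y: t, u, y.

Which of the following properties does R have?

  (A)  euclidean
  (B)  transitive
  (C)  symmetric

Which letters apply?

none

(A) not euclidean: s R t and s R u but not t R u.
(B) not transitive: s R t and t R v but not s R v.
(C) not symmetric: s R u but not u R s.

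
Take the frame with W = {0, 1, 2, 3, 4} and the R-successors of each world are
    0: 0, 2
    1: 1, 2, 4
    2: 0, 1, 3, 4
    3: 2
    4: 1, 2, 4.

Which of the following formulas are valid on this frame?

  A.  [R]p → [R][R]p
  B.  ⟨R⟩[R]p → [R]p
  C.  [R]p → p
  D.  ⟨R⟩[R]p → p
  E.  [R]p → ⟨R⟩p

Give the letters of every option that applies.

D, E

R is not reflexive: not 2 R 2.
R is symmetric: every R-edge is matched by its reverse.
R is not transitive: 0 R 2 and 2 R 1 but not 0 R 1.
R is not euclidean: 2 R 0 and 2 R 1 but not 0 R 1.
R is serial: every world has an R-successor.
(A) [R]p → [R][R]p is axiom 4, which corresponds to transitivity. R is not transitive — not valid.
(B) ⟨R⟩[R]p → [R]p is the dual of axiom 5; it is valid on a frame exactly when R is euclidean. R is not euclidean, so not valid.
(C) [R]p → p (axiom T) characterises the reflexive frames. R is not reflexive — not valid.
(D) the dual of axiom B: valid iff R is symmetric. R is symmetric — valid.
(E) [R]p → ⟨R⟩p is axiom D; it is valid on a frame exactly when R is serial. R is serial, so valid.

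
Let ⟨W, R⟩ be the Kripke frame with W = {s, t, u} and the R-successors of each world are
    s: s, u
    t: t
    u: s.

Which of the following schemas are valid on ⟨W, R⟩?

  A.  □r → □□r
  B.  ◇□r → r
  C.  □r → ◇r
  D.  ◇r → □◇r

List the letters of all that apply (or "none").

R is symmetric: every R-edge is matched by its reverse.
R is not transitive: u R s and s R u but not u R u.
R is not euclidean: s R u and s R u but not u R u.
R is serial: every world has an R-successor.
(A) □r → □□r is axiom 4, which corresponds to transitivity. R is not transitive — not valid.
(B) ◇□r → r is the dual of axiom B; it is valid on a frame exactly when R is symmetric. R is symmetric, so valid.
(C) □r → ◇r (axiom D) characterises the serial frames. R is serial — valid.
(D) ◇r → □◇r is axiom 5; it is valid on a frame exactly when R is euclidean. R is not euclidean, so not valid.

B, C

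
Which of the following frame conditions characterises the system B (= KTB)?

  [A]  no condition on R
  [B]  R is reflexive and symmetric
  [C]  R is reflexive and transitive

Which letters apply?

B

(A) this class determines K, not B (= KTB).
(B) B (= KTB) is sound and complete for exactly this class.
(C) this class determines S4, not B (= KTB).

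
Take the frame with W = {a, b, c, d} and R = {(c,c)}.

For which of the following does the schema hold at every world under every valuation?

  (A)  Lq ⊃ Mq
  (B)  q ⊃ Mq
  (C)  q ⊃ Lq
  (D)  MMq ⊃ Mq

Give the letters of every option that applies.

C, D

R is not reflexive: not a R a.
R is transitive: R is closed under composition.
R is not serial: a has no R-successor.
R is a subset of the identity: every R-edge is a self-loop.
(A) axiom D: valid iff R is serial. R is not serial — not valid.
(B) q ⊃ Mq (the dual of axiom T) characterises the reflexive frames. R is not reflexive — not valid.
(C) q ⊃ Lq (equivalent to ◇p→p) corresponds to R being a subset of the identity. Here R ⊆ identity, so valid.
(D) MMq ⊃ Mq is the dual of axiom 4, which corresponds to transitivity. R is transitive — valid.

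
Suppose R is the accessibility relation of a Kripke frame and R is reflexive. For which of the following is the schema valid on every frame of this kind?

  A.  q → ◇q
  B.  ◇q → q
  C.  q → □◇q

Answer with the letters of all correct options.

A

A reflexive relation is serial.
(A) q → ◇q is the dual of axiom T; it is valid on a frame exactly when R is reflexive. Every such R is reflexive, so valid.
(B) ◇q → q is the converse of T; it holds exactly when R ⊆ identity. Such an R need not be a subset of the identity — not valid.
(C) axiom B: valid iff R is symmetric. Such an R need not be symmetric — not valid.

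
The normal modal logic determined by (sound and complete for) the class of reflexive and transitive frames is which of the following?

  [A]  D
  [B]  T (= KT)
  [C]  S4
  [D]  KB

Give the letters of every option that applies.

(A) D is determined by the class of serial frames.
(B) T (= KT) is determined by the class of reflexive frames.
(C) S4 is determined by exactly this class.
(D) KB is determined by the class of symmetric frames.

C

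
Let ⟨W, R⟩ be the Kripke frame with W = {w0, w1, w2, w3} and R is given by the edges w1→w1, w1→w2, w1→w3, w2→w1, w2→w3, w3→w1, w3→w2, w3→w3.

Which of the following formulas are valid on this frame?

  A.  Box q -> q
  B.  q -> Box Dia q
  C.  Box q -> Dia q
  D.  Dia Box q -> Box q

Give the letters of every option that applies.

B

R is not reflexive: not w0 R w0.
R is symmetric: every R-edge is matched by its reverse.
R is not euclidean: w1 R w2 and w1 R w2 but not w2 R w2.
R is not serial: w0 has no R-successor.
(A) Box q -> q is axiom T, which corresponds to reflexivity. R is not reflexive — not valid.
(B) q -> Box Dia q is axiom B, which corresponds to symmetry. R is symmetric — valid.
(C) axiom D: valid iff R is serial. R is not serial — not valid.
(D) Dia Box q -> Box q (the dual of axiom 5) characterises the euclidean frames. R is not euclidean — not valid.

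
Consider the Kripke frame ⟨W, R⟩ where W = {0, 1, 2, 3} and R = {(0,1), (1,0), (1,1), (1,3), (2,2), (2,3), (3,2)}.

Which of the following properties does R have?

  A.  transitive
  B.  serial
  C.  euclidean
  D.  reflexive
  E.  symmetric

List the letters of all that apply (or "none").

(A) not transitive: 0 R 1 and 1 R 0 but not 0 R 0.
(B) serial: every world has an R-successor.
(C) not euclidean: 1 R 0 and 1 R 3 but not 0 R 3.
(D) not reflexive: not 0 R 0.
(E) not symmetric: 1 R 3 but not 3 R 1.

B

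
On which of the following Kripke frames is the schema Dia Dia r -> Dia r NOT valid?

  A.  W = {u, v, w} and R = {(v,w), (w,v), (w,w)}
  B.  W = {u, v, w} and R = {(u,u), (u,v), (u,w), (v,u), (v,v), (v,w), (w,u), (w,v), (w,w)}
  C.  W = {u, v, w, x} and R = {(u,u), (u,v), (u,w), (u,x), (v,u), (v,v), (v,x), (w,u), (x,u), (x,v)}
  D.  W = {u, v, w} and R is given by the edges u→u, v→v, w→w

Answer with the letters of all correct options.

A, C

The schema Dia Dia r -> Dia r is the dual of axiom 4; it is valid on a frame iff R is transitive.
(A) R is not transitive (v R w and w R v but not v R v), so the schema fails here.
(B) R is transitive (R is closed under composition), so the schema is valid here.
(C) R is not transitive (v R u and u R w but not v R w), so the schema fails here.
(D) R is transitive (R is closed under composition), so the schema is valid here.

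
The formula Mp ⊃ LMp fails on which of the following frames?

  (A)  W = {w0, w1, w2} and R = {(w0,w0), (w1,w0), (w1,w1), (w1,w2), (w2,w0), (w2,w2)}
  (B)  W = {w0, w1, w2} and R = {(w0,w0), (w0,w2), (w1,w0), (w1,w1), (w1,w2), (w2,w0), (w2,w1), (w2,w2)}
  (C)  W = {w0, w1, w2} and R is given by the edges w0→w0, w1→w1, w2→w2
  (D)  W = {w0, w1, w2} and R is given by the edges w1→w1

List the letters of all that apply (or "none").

The schema Mp ⊃ LMp is axiom 5; it is valid on a frame iff R is euclidean.
(A) R is not euclidean (w1 R w0 and w1 R w1 but not w0 R w1), so the schema fails here.
(B) R is not euclidean (w1 R w0 and w1 R w1 but not w0 R w1), so the schema fails here.
(C) R is euclidean (any two R-successors of the same world are R-related), so the schema is valid here.
(D) R is euclidean (any two R-successors of the same world are R-related), so the schema is valid here.

A, B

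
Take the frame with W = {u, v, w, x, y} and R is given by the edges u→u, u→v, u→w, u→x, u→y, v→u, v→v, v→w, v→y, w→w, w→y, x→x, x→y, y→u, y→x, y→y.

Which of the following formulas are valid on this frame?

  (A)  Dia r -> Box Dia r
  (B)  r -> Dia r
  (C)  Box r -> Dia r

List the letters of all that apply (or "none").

R is reflexive: each world relates to itself.
R is not euclidean: u R v and u R x but not v R x.
R is serial: every world has an R-successor.
(A) Dia r -> Box Dia r is axiom 5, which corresponds to the euclidean property. R is not euclidean — not valid.
(B) r -> Dia r (the dual of axiom T) characterises the reflexive frames. R is reflexive — valid.
(C) Box r -> Dia r is axiom D; it is valid on a frame exactly when R is serial. R is serial, so valid.

B, C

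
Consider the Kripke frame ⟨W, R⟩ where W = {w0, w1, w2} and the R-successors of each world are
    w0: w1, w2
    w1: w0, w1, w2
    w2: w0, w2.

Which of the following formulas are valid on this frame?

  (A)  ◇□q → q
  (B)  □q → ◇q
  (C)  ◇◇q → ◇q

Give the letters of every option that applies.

B

R is not symmetric: w1 R w2 but not w2 R w1.
R is not transitive: w0 R w1 and w1 R w0 but not w0 R w0.
R is serial: every world has an R-successor.
(A) ◇□q → q is the dual of axiom B; it is valid on a frame exactly when R is symmetric. R is not symmetric, so not valid.
(B) axiom D: valid iff R is serial. R is serial — valid.
(C) the dual of axiom 4: valid iff R is transitive. R is not transitive — not valid.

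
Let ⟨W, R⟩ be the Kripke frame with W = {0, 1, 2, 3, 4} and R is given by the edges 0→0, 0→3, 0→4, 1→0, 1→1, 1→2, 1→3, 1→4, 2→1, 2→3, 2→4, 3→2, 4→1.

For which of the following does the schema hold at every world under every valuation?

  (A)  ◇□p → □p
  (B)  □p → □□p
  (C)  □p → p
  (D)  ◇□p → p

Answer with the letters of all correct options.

R is not reflexive: not 2 R 2.
R is not symmetric: 0 R 3 but not 3 R 0.
R is not transitive: 0 R 3 and 3 R 2 but not 0 R 2.
R is not euclidean: 0 R 3 and 0 R 0 but not 3 R 0.
(A) ◇□p → □p is the dual of axiom 5, which corresponds to the euclidean property. R is not euclidean — not valid.
(B) axiom 4: valid iff R is transitive. R is not transitive — not valid.
(C) axiom T: valid iff R is reflexive. R is not reflexive — not valid.
(D) ◇□p → p (the dual of axiom B) characterises the symmetric frames. R is not symmetric — not valid.

none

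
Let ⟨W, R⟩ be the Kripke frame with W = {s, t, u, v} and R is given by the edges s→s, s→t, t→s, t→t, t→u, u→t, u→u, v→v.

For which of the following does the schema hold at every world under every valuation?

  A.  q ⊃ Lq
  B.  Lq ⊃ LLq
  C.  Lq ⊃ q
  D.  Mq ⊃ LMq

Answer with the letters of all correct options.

C

R is reflexive: each world relates to itself.
R is not transitive: s R t and t R u but not s R u.
R is not euclidean: t R s and t R u but not s R u.
R is not a subset of the identity: s R t with s ≠ t.
(A) q ⊃ Lq is equivalent to ◇p→p; it holds exactly when R ⊆ identity. Here R ⊄ identity — not valid.
(B) Lq ⊃ LLq is axiom 4; it is valid on a frame exactly when R is transitive. R is not transitive, so not valid.
(C) Lq ⊃ q is axiom T; it is valid on a frame exactly when R is reflexive. R is reflexive, so valid.
(D) Mq ⊃ LMq (axiom 5) characterises the euclidean frames. R is not euclidean — not valid.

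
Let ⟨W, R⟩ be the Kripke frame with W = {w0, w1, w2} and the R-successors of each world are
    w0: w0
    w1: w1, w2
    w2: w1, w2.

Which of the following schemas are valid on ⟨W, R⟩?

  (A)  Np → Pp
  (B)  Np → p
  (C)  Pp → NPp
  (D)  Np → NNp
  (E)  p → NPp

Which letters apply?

A, B, C, D, E

R is reflexive: each world relates to itself.
R is symmetric: every R-edge is matched by its reverse.
R is transitive: R is closed under composition.
R is euclidean: any two R-successors of the same world are R-related.
R is serial: every world has an R-successor.
(A) Np → Pp (axiom D) characterises the serial frames. R is serial — valid.
(B) Np → p is axiom T, which corresponds to reflexivity. R is reflexive — valid.
(C) Pp → NPp (axiom 5) characterises the euclidean frames. R is euclidean — valid.
(D) Np → NNp is axiom 4, which corresponds to transitivity. R is transitive — valid.
(E) axiom B: valid iff R is symmetric. R is symmetric — valid.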